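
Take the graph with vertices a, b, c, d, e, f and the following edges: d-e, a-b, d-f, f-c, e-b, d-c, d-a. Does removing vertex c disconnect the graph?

No

Deleting c leaves 1 component (was 1) (its neighbors d, f remain connected to each other), so c is not a cut vertex.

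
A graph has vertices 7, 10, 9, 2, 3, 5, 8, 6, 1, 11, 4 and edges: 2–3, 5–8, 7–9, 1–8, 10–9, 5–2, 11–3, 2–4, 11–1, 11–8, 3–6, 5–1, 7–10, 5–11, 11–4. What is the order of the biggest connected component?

8

Starting from 7 we can reach 7, 9, 10. That is one component of size 3.
Starting from 1 we can reach 1, 2, 3, 4, 5, 6, 8, 11. That is one component of size 8.
The largest has 8 vertices.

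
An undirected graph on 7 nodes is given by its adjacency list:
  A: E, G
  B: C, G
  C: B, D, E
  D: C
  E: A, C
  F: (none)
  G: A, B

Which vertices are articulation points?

C

Removing C increases the component count from 2 to 3, so C is a cut vertex.
By contrast removing G leaves 2 components; it is not a cut vertex. No other vertex is a cut vertex either.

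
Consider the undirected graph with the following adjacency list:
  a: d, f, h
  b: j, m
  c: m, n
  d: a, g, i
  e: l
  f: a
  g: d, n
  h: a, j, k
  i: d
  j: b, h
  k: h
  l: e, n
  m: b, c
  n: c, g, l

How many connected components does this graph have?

1

Starting from a we can reach a, b, c, d, e, f, g, h, i, j, k, l, m, n. That is one component of size 14.
Total: 1 component.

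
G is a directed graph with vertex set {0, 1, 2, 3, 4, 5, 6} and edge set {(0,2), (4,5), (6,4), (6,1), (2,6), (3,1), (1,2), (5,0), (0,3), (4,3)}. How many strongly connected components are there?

1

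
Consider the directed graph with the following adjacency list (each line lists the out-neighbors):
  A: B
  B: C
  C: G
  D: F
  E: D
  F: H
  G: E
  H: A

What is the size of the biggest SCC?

8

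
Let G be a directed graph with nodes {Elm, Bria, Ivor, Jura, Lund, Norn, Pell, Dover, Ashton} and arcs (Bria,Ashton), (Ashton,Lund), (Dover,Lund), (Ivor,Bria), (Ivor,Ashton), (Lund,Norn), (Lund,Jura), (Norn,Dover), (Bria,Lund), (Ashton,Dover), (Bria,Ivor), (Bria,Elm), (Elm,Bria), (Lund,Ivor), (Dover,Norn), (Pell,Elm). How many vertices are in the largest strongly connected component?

7

{Elm, Bria, Ivor, Lund, Norn, Dover, Ashton} are all mutually reachable — one SCC of size 7.
{Pell} is an SCC by itself.
{Jura} is an SCC by itself.
The largest has 7 vertices.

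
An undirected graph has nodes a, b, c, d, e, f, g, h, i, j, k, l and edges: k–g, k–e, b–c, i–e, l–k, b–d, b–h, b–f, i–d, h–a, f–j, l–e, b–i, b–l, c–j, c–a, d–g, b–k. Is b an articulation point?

Deleting b raises the number of components from 1 to 2, so b is a cut vertex.

Yes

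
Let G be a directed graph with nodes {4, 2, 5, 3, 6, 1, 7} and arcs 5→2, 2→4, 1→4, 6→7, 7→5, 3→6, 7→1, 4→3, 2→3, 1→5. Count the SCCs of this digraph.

{1, 2, 3, 4, 5, 6, 7} are all mutually reachable — one SCC of size 7.
That gives 1 strongly connected component.

1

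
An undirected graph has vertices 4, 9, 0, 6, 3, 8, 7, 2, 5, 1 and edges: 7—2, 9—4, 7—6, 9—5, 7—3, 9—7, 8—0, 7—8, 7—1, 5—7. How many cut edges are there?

7

The edges on the cycle 9-5-7-9 are not bridges since each lies on that cycle.
But removing 3—7 disconnects 3 from 7; removing 7—8 disconnects 7 from 8; removing 8—0 disconnects 8 from 0; removing 7—2 disconnects 7 from 2 — these are bridges.
In total 7 edges are bridges.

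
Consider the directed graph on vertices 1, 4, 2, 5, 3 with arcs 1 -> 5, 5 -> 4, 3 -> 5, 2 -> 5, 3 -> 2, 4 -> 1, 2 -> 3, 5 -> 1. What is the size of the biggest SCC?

{1, 4, 5} are all mutually reachable — one SCC of size 3.
{2, 3} are all mutually reachable — one SCC of size 2.
The largest has 3 vertices.

3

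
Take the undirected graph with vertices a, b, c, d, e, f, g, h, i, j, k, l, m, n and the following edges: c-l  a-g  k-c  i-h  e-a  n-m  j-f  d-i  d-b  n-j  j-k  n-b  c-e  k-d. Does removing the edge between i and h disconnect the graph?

Yes

Removing i-h leaves no path between i and h: the component count goes from 1 to 2. So it is a bridge.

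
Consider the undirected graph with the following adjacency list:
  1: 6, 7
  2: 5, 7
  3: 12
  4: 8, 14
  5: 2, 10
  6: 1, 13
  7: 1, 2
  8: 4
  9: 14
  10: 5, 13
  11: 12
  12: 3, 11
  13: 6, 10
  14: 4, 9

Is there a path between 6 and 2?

From 6 we can reach 1, 2, 5, 6, 7, 10, 13, which includes 2.

Yes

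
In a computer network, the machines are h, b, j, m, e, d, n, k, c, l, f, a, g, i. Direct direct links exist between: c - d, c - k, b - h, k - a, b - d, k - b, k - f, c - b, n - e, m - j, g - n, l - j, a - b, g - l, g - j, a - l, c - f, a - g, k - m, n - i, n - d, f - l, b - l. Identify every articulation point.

b, n

Removing b increases the component count from 1 to 2, so b is a cut vertex.
Removing n increases the component count from 1 to 3, so n is a cut vertex.
By contrast removing h leaves 1 component; it is not a cut vertex. No other vertex is a cut vertex either.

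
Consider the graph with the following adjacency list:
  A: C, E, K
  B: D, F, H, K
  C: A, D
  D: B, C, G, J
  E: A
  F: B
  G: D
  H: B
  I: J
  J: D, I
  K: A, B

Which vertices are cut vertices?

Removing A increases the component count from 1 to 2, so A is a cut vertex.
Removing B increases the component count from 1 to 3, so B is a cut vertex.
Removing D increases the component count from 1 to 3, so D is a cut vertex.
Likewise J is a cut vertex.
By contrast removing K leaves 1 component; it is not a cut vertex. No other vertex is a cut vertex either.

A, B, D, J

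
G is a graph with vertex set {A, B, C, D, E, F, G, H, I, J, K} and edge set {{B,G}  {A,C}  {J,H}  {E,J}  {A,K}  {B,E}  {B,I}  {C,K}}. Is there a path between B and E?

Yes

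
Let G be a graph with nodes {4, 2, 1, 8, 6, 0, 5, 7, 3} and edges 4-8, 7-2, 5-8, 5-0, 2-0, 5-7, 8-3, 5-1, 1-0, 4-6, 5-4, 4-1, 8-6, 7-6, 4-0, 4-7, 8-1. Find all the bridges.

3-8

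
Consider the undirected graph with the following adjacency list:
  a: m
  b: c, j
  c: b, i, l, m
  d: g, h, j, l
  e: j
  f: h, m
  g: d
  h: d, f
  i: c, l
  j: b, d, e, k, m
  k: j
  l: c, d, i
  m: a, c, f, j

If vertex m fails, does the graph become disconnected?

Yes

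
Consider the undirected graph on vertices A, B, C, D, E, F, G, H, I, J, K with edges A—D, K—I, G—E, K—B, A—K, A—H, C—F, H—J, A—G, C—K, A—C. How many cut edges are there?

8

The edges on the cycle A-C-K-A are not bridges since each lies on that cycle.
But removing B—K disconnects B from K; removing A—G disconnects A from G; removing G—E disconnects G from E; removing A—H disconnects A from H — these are bridges.
In total 8 edges are bridges.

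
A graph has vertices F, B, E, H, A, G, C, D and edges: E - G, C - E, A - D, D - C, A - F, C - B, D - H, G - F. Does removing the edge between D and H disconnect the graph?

Removing D - H leaves no path between D and H: the component count goes from 1 to 2. So it is a bridge.

Yes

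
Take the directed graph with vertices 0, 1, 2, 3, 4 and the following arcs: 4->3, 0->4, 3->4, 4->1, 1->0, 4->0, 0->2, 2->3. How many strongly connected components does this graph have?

1

{0, 1, 2, 3, 4} are all mutually reachable — one SCC of size 5.
That gives 1 strongly connected component.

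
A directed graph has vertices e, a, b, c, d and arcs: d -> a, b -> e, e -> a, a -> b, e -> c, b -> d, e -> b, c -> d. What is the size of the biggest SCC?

5

{a, b, c, d, e} are all mutually reachable — one SCC of size 5.
The largest has 5 vertices.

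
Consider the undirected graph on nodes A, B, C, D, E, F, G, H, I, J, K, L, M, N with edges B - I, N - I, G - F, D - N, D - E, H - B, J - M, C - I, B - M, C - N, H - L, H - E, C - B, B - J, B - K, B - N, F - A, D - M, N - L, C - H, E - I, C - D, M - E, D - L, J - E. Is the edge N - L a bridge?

No

After removing N - L, the path N-D-L still connects them, so the edge is not a bridge.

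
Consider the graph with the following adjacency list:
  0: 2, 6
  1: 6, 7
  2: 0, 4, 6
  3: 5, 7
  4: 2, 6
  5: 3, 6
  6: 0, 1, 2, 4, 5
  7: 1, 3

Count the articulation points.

1

Removing 6 increases the component count from 1 to 2, so 6 is a cut vertex.
By contrast removing 1 leaves 1 component; it is not a cut vertex. No other vertex is a cut vertex either.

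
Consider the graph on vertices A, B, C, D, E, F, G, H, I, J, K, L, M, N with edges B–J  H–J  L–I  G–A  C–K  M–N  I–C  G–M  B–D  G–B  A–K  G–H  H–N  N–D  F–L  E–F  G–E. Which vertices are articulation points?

G

Removing G increases the component count from 1 to 2, so G is a cut vertex.
By contrast removing E leaves 1 component; it is not a cut vertex. No other vertex is a cut vertex either.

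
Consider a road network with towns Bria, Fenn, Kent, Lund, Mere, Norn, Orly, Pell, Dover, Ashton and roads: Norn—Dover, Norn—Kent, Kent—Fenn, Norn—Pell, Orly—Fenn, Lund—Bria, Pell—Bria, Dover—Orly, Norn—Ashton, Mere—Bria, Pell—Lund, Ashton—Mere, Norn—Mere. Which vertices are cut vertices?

Norn

Removing Norn increases the component count from 1 to 2, so Norn is a cut vertex.
By contrast removing Ashton leaves 1 component; it is not a cut vertex. No other vertex is a cut vertex either.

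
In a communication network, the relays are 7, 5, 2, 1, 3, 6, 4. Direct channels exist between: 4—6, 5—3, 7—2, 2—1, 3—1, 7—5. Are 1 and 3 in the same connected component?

Yes

From 1 we can reach 1, 2, 3, 5, 7, which includes 3.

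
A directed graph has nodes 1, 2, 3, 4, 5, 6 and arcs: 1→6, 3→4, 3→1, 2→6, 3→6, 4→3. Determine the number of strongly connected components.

{3, 4} are all mutually reachable — one SCC of size 2.
{6} is an SCC by itself.
{5} is an SCC by itself.
{2} is an SCC by itself.
{1} is an SCC by itself.
That gives 5 strongly connected components.

5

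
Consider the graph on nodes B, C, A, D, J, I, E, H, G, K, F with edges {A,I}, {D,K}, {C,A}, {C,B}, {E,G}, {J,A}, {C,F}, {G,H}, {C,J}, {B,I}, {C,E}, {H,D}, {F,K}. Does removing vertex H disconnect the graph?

Deleting H leaves 1 component (was 1) (its neighbors D, G remain connected to each other), so H is not a cut vertex.

No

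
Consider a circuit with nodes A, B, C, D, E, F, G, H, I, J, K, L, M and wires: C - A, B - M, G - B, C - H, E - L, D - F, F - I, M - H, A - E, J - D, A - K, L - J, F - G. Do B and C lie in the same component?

Yes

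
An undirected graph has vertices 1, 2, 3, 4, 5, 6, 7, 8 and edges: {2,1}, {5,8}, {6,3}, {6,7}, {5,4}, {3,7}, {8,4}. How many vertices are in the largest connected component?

Starting from 1 we can reach 1, 2. That is one component of size 2.
Starting from 3 we can reach 3, 6, 7. That is one component of size 3.
Starting from 4 we can reach 4, 5, 8. That is one component of size 3.
The largest has 3 vertices.

3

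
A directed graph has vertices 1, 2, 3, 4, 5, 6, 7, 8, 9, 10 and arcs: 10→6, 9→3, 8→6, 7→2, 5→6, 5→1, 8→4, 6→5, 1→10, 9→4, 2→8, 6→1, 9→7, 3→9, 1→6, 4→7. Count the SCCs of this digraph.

{1, 5, 6, 10} are all mutually reachable — one SCC of size 4.
{2, 4, 7, 8} are all mutually reachable — one SCC of size 4.
{3, 9} are all mutually reachable — one SCC of size 2.
That gives 3 strongly connected components.

3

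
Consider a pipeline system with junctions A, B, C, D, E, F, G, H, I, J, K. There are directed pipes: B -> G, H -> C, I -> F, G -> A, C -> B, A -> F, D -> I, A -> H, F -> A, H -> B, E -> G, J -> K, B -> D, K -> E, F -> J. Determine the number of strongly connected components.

{A, B, C, D, E, F, G, H, I, J, K} are all mutually reachable — one SCC of size 11.
That gives 1 strongly connected component.

1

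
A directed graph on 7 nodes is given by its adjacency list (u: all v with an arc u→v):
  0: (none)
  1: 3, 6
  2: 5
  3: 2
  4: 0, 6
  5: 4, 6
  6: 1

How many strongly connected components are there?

2

{1, 2, 3, 4, 5, 6} are all mutually reachable — one SCC of size 6.
{0} is an SCC by itself.
That gives 2 strongly connected components.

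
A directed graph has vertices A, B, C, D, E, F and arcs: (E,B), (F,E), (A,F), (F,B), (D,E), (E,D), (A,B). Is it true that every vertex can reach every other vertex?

No

There is no directed path from C to E, so the graph is not strongly connected.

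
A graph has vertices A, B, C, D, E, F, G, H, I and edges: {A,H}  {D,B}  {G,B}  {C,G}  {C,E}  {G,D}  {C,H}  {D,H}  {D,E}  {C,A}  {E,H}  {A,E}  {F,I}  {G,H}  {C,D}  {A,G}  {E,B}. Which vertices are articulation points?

none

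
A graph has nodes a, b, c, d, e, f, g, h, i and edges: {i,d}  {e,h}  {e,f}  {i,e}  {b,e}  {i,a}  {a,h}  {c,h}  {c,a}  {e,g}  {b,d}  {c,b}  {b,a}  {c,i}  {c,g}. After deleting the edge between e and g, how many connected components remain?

1

e and g are still connected via e-i-c-g, so the component count stays at 1.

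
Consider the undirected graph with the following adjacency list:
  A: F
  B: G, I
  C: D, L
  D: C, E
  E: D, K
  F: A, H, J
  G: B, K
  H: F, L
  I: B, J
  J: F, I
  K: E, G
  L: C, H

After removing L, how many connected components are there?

1

With L gone, the remaining components are: {A, B, C, D, E, F, G, H, I, J, K}.
That is 1 component.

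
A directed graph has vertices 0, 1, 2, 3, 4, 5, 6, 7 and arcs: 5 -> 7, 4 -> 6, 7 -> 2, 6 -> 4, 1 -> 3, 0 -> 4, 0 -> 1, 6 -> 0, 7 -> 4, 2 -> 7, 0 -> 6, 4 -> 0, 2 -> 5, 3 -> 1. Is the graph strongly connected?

There is no directed path from 1 to 2, so the graph is not strongly connected.

No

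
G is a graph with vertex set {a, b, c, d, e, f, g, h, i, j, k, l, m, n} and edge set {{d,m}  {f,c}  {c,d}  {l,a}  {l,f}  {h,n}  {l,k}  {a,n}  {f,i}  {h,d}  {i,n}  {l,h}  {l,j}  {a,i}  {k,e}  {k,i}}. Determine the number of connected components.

b is isolated — a component by itself.
g is isolated — a component by itself.
Starting from a we can reach a, c, d, e, f, h, i, j, k, l, m, n. That is one component of size 12.
Total: 3 components.

3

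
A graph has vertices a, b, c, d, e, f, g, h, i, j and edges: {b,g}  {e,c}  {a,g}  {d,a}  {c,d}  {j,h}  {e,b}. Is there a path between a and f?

No

The component containing a is {a, b, c, d, e, g}, and f is not in it.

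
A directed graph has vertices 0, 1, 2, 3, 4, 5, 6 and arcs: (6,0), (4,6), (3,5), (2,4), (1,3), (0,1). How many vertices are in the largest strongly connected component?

1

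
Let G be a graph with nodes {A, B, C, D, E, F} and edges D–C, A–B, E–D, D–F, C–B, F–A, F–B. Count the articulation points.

Removing D increases the component count from 1 to 2, so D is a cut vertex.
By contrast removing C leaves 1 component; it is not a cut vertex. No other vertex is a cut vertex either.

1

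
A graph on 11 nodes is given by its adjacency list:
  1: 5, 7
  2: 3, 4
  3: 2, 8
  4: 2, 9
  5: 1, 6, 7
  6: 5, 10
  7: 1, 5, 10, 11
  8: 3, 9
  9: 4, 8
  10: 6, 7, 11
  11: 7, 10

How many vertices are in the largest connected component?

Starting from 2 we can reach 2, 3, 4, 8, 9. That is one component of size 5.
Starting from 1 we can reach 1, 5, 6, 7, 10, 11. That is one component of size 6.
The largest has 6 vertices.

6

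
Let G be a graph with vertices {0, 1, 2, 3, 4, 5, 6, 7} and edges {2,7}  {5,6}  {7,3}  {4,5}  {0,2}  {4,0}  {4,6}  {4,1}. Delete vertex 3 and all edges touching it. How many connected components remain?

1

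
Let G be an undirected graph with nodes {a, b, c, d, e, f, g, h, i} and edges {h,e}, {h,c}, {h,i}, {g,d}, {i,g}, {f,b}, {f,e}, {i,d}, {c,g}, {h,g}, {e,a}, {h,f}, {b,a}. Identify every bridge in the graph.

none

The edges on the cycle h-f-b-a-e-h are not bridges since each lies on that cycle.
Every edge lies on some cycle, so there are no bridges.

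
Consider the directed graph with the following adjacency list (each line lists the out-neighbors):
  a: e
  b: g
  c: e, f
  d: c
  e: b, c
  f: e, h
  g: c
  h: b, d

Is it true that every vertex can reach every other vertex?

No

There is no directed path from c to a, so the graph is not strongly connected.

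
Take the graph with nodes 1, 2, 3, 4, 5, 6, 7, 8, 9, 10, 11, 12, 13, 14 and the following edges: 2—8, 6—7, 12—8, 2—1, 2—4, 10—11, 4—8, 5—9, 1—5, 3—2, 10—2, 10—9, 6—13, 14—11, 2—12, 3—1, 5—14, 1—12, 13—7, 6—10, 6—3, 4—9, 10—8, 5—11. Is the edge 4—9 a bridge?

No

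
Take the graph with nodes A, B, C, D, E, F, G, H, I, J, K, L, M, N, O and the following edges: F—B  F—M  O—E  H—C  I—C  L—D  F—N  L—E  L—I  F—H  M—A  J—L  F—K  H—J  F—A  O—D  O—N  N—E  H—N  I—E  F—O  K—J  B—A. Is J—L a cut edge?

After removing J—L, the path J-H-N-E-L still connects them, so the edge is not a bridge.

No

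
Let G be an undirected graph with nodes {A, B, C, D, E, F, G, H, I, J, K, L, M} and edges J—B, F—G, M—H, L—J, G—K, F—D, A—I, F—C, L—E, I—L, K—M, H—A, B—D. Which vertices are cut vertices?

Removing F increases the component count from 1 to 2, so F is a cut vertex.
Removing L increases the component count from 1 to 2, so L is a cut vertex.
By contrast removing K leaves 1 component; it is not a cut vertex. No other vertex is a cut vertex either.

F, L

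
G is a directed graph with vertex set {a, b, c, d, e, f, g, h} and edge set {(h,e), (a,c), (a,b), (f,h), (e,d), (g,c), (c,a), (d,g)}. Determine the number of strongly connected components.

7

{a, c} are all mutually reachable — one SCC of size 2.
{h} is an SCC by itself.
{g} is an SCC by itself.
{f} is an SCC by itself.
{e} is an SCC by itself.
(and 2 more singleton SCCs)
That gives 7 strongly connected components.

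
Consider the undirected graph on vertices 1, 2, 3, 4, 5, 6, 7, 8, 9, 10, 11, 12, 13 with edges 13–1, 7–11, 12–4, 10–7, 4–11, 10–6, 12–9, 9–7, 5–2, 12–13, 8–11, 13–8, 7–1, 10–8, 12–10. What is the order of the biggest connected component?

10

3 is isolated — a component by itself.
Starting from 2 we can reach 2, 5. That is one component of size 2.
Starting from 1 we can reach 1, 4, 6, 7, 8, 9, 10, 11, 12, 13. That is one component of size 10.
The largest has 10 vertices.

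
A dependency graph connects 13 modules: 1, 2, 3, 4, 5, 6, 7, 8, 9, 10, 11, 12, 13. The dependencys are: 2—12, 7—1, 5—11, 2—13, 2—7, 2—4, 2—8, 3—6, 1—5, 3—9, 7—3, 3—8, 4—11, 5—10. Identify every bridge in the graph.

10-5, 12-2, 13-2, 3-6, 3-9

The edges on the cycle 2-7-1-5-11-4-2 are not bridges since each lies on that cycle.
But removing 10—5 disconnects 10 from 5; removing 3—9 disconnects 3 from 9; removing 2—12 disconnects 2 from 12; removing 2—13 disconnects 2 from 13 — these are bridges.
In total 5 edges are bridges.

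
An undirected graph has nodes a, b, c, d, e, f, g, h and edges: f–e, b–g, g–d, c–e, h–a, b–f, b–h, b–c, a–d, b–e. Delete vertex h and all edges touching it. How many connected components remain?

With h gone, the remaining components are: {a, b, c, d, e, f, g}.
That is 1 component.

1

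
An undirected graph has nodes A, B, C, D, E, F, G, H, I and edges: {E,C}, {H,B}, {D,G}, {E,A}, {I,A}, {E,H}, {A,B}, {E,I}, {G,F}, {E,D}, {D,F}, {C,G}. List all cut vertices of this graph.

Removing E increases the component count from 1 to 2, so E is a cut vertex.
By contrast removing H leaves 1 component; it is not a cut vertex. No other vertex is a cut vertex either.

E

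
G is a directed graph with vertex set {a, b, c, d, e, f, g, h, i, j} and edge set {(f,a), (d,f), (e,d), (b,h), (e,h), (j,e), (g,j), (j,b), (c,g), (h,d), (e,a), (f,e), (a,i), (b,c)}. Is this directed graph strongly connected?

No

There is no directed path from a to b, so the graph is not strongly connected.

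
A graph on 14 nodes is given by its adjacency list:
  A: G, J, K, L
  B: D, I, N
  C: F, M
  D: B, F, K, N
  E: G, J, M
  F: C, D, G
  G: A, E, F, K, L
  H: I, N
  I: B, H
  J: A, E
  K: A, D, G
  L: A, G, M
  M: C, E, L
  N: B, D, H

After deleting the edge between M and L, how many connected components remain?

1

M and L are still connected via M-E-G-L, so the component count stays at 1.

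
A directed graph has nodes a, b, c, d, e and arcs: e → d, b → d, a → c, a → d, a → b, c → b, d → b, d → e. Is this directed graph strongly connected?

No

There is no directed path from d to c, so the graph is not strongly connected.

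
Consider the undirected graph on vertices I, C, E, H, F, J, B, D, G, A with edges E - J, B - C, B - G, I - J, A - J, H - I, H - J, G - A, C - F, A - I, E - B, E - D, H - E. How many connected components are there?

Starting from A we can reach A, B, C, D, E, F, G, H, I, J. That is one component of size 10.
Total: 1 component.

1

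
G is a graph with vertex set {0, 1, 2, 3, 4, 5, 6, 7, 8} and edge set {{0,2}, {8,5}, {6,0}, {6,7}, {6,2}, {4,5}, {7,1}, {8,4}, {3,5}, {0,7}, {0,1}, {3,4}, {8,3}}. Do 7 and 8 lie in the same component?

No

The component containing 7 is {0, 1, 2, 6, 7}, and 8 is not in it.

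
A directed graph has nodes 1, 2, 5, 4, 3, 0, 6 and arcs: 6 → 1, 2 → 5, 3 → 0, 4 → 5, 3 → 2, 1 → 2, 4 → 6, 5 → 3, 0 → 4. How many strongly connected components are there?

1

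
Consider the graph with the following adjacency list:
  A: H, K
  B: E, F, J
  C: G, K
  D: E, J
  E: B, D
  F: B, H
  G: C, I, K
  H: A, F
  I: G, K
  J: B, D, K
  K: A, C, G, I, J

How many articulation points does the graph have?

Removing K increases the component count from 1 to 2, so K is a cut vertex.
By contrast removing F leaves 1 component; it is not a cut vertex. No other vertex is a cut vertex either.

1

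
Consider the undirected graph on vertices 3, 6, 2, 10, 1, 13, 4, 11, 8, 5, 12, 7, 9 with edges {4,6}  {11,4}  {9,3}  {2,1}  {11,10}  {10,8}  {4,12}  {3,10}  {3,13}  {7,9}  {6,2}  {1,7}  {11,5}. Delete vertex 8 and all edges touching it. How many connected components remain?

With 8 gone, the remaining components are: {1, 2, 3, 4, 5, 6, 7, 9, 10, 11, 12, 13}.
That is 1 component.

1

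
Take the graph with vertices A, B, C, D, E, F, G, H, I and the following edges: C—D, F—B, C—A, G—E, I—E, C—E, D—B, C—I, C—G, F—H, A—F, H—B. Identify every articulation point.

Removing C increases the component count from 1 to 2, so C is a cut vertex.
By contrast removing A leaves 1 component; it is not a cut vertex. No other vertex is a cut vertex either.

C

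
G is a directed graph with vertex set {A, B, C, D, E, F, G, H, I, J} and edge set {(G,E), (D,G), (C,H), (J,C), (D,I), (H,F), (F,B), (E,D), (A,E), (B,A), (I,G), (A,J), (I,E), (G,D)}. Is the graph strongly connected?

No

There is no directed path from E to J, so the graph is not strongly connected.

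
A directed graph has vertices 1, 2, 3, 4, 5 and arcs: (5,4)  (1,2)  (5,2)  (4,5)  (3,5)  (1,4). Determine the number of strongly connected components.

4

{4, 5} are all mutually reachable — one SCC of size 2.
{2} is an SCC by itself.
{3} is an SCC by itself.
{1} is an SCC by itself.
That gives 4 strongly connected components.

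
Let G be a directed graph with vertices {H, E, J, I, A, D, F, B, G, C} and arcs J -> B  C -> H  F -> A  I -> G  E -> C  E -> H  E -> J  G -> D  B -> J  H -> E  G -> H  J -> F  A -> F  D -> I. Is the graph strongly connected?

No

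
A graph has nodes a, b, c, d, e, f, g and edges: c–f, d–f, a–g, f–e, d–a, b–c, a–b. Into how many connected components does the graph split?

Starting from a we can reach a, b, c, d, e, f, g. That is one component of size 7.
Total: 1 component.

1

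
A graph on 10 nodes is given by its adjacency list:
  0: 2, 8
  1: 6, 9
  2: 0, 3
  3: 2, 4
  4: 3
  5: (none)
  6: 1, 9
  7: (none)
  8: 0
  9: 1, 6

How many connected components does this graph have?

5 is isolated — a component by itself.
7 is isolated — a component by itself.
Starting from 1 we can reach 1, 6, 9. That is one component of size 3.
Starting from 0 we can reach 0, 2, 3, 4, 8. That is one component of size 5.
Total: 4 components.

4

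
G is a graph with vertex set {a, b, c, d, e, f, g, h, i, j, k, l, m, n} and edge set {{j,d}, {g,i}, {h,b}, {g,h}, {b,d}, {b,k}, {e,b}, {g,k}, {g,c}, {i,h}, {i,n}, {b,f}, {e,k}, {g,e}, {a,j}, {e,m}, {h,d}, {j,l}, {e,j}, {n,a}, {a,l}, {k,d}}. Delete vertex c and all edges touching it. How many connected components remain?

1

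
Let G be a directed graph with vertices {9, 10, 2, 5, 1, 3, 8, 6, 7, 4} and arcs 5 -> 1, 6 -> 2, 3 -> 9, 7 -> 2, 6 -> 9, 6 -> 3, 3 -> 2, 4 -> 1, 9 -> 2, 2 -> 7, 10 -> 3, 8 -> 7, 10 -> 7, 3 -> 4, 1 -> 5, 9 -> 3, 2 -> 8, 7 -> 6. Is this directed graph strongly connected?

There is no directed path from 9 to 10, so the graph is not strongly connected.

No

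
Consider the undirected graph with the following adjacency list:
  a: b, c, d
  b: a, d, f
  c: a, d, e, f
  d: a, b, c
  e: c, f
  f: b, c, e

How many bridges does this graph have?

0

The edges on the cycle c-d-b-a-c are not bridges since each lies on that cycle.
Every edge lies on some cycle, so there are no bridges.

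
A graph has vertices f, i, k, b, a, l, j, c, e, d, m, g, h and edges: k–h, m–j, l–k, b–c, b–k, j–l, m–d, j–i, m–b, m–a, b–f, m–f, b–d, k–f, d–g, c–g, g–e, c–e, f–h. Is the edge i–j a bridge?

Yes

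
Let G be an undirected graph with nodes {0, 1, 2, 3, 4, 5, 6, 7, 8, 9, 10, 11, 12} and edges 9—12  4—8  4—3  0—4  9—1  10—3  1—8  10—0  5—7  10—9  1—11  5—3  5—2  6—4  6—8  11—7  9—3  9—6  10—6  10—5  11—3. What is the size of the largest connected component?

Starting from 0 we can reach 0, 1, 2, 3, 4, 5, 6, 7, 8, 9, 10, 11, 12. That is one component of size 13.
The largest has 13 vertices.

13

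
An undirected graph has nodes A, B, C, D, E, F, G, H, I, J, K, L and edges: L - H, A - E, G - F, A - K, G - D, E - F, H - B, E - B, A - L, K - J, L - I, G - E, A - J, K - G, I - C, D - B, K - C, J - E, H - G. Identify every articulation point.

Removing D, for instance, still leaves 1 component. No single vertex removal increases the component count — the graph has no articulation points.

none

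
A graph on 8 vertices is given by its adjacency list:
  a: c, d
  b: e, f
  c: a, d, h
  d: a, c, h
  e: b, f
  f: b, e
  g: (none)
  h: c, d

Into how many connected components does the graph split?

g is isolated — a component by itself.
Starting from b we can reach b, e, f. That is one component of size 3.
Starting from a we can reach a, c, d, h. That is one component of size 4.
Total: 3 components.

3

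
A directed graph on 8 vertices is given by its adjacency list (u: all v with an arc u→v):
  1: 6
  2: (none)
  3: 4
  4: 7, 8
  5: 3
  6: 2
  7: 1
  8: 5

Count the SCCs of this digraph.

5

{3, 4, 5, 8} are all mutually reachable — one SCC of size 4.
{1} is an SCC by itself.
{6} is an SCC by itself.
{2} is an SCC by itself.
{7} is an SCC by itself.
That gives 5 strongly connected components.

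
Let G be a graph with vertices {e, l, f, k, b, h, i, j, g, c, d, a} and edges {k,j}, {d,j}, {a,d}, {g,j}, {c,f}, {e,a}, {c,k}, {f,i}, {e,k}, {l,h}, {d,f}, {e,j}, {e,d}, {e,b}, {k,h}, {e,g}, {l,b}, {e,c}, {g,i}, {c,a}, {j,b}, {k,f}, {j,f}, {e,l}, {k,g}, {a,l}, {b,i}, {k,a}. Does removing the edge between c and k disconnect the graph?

No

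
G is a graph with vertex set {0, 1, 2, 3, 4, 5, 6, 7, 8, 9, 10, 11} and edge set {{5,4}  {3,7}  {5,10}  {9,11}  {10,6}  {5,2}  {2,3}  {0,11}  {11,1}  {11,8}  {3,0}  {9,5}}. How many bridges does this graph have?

6

The edges on the cycle 9-5-2-3-0-11-9 are not bridges since each lies on that cycle.
But removing 5–10 disconnects 5 from 10; removing 5–4 disconnects 5 from 4; removing 3–7 disconnects 3 from 7; removing 10–6 disconnects 10 from 6 — these are bridges.
In total 6 edges are bridges.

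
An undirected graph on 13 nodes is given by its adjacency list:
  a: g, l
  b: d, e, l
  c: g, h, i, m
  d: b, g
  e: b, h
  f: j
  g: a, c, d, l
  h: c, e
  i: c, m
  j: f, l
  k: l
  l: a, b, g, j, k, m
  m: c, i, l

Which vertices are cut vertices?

j, l

Removing j increases the component count from 1 to 2, so j is a cut vertex.
Removing l increases the component count from 1 to 3, so l is a cut vertex.
By contrast removing a leaves 1 component; it is not a cut vertex. No other vertex is a cut vertex either.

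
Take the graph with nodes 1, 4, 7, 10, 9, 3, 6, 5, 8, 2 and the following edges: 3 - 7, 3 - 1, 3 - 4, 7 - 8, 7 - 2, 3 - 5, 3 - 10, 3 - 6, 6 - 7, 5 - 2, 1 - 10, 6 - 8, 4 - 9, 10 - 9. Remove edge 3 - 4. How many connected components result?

1

3 and 4 are still connected via 3-10-9-4, so the component count stays at 1.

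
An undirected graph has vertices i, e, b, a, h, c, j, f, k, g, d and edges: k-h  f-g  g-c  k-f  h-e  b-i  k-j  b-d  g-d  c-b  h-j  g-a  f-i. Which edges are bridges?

a-g, e-h, f-k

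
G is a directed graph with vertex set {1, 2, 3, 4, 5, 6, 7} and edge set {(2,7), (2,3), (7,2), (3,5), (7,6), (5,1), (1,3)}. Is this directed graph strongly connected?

No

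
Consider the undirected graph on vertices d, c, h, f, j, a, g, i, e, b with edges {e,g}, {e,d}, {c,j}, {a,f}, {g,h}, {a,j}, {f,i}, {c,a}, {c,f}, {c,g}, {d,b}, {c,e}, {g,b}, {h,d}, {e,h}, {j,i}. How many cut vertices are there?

Removing c increases the component count from 1 to 2, so c is a cut vertex.
By contrast removing g leaves 1 component; it is not a cut vertex. No other vertex is a cut vertex either.

1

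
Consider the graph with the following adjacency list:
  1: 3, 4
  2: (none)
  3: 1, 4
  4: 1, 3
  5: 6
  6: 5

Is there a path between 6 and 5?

Yes

From 6 we can reach 5, 6, which includes 5.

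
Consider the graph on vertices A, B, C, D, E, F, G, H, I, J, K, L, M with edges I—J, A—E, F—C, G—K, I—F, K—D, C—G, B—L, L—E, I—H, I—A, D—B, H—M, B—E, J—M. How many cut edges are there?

The edges on the cycle I-H-M-J-I are not bridges since each lies on that cycle.
Every edge lies on some cycle, so there are no bridges.

0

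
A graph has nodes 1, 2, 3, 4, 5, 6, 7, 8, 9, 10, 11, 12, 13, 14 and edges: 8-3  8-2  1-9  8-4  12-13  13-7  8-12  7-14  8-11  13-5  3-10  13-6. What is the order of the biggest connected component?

12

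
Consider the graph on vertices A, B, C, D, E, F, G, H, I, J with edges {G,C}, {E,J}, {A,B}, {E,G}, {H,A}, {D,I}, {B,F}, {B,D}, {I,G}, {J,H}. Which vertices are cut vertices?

Removing B increases the component count from 1 to 2, so B is a cut vertex.
Removing G increases the component count from 1 to 2, so G is a cut vertex.
By contrast removing D leaves 1 component; it is not a cut vertex. No other vertex is a cut vertex either.

B, G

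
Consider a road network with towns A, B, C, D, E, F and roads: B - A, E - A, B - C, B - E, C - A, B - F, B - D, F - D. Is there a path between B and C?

Yes

From B we can reach A, B, C, D, E, F, which includes C.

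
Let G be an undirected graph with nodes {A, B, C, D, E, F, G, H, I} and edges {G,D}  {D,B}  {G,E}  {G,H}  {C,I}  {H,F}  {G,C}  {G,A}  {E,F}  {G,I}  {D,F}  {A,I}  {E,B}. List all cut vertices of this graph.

Removing G increases the component count from 1 to 2, so G is a cut vertex.
By contrast removing I leaves 1 component; it is not a cut vertex. No other vertex is a cut vertex either.

G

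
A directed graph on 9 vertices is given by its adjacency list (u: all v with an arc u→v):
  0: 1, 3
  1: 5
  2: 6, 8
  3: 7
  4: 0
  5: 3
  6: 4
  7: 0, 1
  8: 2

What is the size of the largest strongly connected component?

{0, 1, 3, 5, 7} are all mutually reachable — one SCC of size 5.
{2, 8} are all mutually reachable — one SCC of size 2.
{6} is an SCC by itself.
{4} is an SCC by itself.
The largest has 5 vertices.

5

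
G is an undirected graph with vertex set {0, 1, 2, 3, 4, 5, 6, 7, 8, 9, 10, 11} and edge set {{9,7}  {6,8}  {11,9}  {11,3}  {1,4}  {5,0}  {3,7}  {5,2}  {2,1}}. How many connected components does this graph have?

10 is isolated — a component by itself.
Starting from 6 we can reach 6, 8. That is one component of size 2.
Starting from 3 we can reach 3, 7, 9, 11. That is one component of size 4.
Starting from 0 we can reach 0, 1, 2, 4, 5. That is one component of size 5.
Total: 4 components.

4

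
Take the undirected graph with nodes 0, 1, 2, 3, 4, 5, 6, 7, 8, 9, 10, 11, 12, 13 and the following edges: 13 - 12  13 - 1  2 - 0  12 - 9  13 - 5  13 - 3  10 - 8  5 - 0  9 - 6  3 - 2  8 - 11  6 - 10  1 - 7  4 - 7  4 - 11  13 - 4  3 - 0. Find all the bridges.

The edges on the cycle 13-12-9-6-10-8-11-4-13 are not bridges since each lies on that cycle.
Every edge lies on some cycle, so there are no bridges.

none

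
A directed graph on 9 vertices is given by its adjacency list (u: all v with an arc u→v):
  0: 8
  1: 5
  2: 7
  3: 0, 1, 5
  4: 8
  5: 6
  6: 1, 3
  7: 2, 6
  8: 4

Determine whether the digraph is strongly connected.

No

There is no directed path from 4 to 7, so the graph is not strongly connected.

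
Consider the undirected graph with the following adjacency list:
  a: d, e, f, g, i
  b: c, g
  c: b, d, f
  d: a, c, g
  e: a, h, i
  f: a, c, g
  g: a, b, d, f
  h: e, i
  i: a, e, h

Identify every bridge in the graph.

The edges on the cycle a-i-h-e-a are not bridges since each lies on that cycle.
Every edge lies on some cycle, so there are no bridges.

none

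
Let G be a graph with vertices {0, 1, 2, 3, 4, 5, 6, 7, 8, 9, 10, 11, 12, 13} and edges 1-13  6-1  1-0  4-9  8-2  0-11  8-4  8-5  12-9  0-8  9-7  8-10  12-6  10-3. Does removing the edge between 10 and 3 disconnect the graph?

Removing 10-3 leaves no path between 10 and 3: the component count goes from 1 to 2. So it is a bridge.

Yes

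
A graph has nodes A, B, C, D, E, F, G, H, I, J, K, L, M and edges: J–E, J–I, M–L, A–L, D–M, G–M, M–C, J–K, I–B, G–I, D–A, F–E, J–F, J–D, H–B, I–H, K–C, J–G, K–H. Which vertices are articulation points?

Removing J increases the component count from 1 to 2, so J is a cut vertex.
By contrast removing C leaves 1 component; it is not a cut vertex. No other vertex is a cut vertex either.

J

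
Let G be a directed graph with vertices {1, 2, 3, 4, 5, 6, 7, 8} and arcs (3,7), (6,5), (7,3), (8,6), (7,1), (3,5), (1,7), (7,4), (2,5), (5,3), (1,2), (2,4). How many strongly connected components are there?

{1, 2, 3, 5, 7} are all mutually reachable — one SCC of size 5.
{6} is an SCC by itself.
{4} is an SCC by itself.
{8} is an SCC by itself.
That gives 4 strongly connected components.

4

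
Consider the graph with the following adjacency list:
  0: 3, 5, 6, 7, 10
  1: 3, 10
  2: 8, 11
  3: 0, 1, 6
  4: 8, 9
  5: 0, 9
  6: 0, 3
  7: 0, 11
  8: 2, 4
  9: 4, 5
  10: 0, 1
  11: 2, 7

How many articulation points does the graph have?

1

Removing 0 increases the component count from 1 to 2, so 0 is a cut vertex.
By contrast removing 6 leaves 1 component; it is not a cut vertex. No other vertex is a cut vertex either.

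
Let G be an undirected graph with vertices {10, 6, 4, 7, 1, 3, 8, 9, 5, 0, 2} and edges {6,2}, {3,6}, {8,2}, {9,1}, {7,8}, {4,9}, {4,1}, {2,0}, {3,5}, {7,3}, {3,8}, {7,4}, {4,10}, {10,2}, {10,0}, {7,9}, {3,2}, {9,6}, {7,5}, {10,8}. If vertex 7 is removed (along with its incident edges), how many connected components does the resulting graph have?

1

With 7 gone, the remaining components are: {0, 1, 2, 3, 4, 5, 6, 8, 9, 10}.
That is 1 component.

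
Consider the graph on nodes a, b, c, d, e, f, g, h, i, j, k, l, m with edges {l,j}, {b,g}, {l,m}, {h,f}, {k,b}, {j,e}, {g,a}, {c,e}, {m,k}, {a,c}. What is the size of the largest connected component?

i is isolated — a component by itself.
d is isolated — a component by itself.
Starting from f we can reach f, h. That is one component of size 2.
Starting from a we can reach a, b, c, e, g, j, k, l, m. That is one component of size 9.
The largest has 9 vertices.

9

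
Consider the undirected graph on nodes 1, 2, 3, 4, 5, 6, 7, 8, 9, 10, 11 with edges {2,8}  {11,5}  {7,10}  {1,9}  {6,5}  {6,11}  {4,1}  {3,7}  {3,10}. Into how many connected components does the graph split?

4

Starting from 2 we can reach 2, 8. That is one component of size 2.
Starting from 5 we can reach 5, 6, 11. That is one component of size 3.
Starting from 3 we can reach 3, 7, 10. That is one component of size 3.
Starting from 1 we can reach 1, 4, 9. That is one component of size 3.
Total: 4 components.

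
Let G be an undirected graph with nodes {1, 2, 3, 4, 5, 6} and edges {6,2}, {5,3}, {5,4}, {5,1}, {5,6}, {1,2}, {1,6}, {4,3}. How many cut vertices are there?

Removing 5 increases the component count from 1 to 2, so 5 is a cut vertex.
By contrast removing 2 leaves 1 component; it is not a cut vertex. No other vertex is a cut vertex either.

1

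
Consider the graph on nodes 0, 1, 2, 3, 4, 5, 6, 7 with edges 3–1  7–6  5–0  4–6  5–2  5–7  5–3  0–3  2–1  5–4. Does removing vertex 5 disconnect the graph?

Deleting 5 raises the number of components from 1 to 2, so 5 is a cut vertex.

Yes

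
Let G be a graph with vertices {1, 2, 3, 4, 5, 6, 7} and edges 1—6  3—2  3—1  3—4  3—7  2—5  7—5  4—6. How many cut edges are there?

0

The edges on the cycle 3-2-5-7-3 are not bridges since each lies on that cycle.
Every edge lies on some cycle, so there are no bridges.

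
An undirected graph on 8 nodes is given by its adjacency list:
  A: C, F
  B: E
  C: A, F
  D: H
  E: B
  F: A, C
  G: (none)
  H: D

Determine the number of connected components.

4

G is isolated — a component by itself.
Starting from D we can reach D, H. That is one component of size 2.
Starting from B we can reach B, E. That is one component of size 2.
Starting from A we can reach A, C, F. That is one component of size 3.
Total: 4 components.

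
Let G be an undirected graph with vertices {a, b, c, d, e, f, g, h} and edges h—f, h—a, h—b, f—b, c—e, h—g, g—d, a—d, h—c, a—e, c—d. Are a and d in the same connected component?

Yes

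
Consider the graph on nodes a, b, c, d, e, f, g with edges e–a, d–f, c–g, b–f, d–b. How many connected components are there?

3

Starting from c we can reach c, g. That is one component of size 2.
Starting from a we can reach a, e. That is one component of size 2.
Starting from b we can reach b, d, f. That is one component of size 3.
Total: 3 components.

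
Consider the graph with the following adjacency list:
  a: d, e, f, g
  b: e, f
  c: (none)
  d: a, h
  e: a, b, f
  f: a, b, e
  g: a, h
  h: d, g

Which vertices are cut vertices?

Removing a increases the component count from 2 to 3, so a is a cut vertex.
By contrast removing d leaves 2 components; it is not a cut vertex. No other vertex is a cut vertex either.

a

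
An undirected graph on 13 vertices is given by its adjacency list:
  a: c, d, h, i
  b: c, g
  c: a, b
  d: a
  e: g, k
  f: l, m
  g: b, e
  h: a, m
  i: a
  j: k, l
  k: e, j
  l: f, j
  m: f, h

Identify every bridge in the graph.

a-d, a-i

The edges on the cycle b-c-a-h-m-f-l-j-k-e-g-b are not bridges since each lies on that cycle.
But removing a-i disconnects a from i; removing a-d disconnects a from d — these are bridges.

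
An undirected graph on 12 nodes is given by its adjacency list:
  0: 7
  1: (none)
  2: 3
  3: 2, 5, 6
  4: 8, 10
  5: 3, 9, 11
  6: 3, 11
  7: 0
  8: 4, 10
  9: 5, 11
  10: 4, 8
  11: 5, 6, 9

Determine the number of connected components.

4

1 is isolated — a component by itself.
Starting from 0 we can reach 0, 7. That is one component of size 2.
Starting from 4 we can reach 4, 8, 10. That is one component of size 3.
Starting from 2 we can reach 2, 3, 5, 6, 9, 11. That is one component of size 6.
Total: 4 components.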